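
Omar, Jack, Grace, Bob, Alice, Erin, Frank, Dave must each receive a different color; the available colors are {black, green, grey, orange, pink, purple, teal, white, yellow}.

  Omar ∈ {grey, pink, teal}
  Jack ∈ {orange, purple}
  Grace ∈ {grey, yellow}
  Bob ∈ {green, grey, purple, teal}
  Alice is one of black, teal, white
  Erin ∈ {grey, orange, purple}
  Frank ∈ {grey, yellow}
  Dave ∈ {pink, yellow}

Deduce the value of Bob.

green

The 2 variables Grace and Frank are confined to {grey, yellow}, which locks those values in; drop them from Omar, Bob, Erin, Dave.
Dave must be pink (only option left). Strike pink from Omar.
Omar has just one choice, so Omar = teal. Eliminate teal elsewhere: Bob, Alice.
The 2 variables Jack and Erin are confined to {orange, purple}, which locks those values in; drop them from Bob.
So Bob = green.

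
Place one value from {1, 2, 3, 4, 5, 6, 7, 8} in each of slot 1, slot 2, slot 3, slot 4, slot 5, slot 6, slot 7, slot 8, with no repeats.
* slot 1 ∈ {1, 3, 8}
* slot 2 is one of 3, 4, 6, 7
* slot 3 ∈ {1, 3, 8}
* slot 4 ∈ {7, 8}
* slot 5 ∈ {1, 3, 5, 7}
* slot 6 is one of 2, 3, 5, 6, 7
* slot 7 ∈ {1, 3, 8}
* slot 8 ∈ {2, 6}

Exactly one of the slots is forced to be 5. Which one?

The 8 variables together cover exactly {1, 2, 3, 4, 5, 6, 7, 8} — 8 values for 8 variables — and 4 appears only in slot 2's list, so slot 2 = 4.
The 3 variables slot 1, slot 3, slot 7 are confined to {1, 3, 8}, which locks those values in; drop them from slot 4, slot 5, slot 6.
slot 4 must be 7 (only option left). Eliminate 7 elsewhere: slot 5, slot 6.
So 5 goes to slot 5.

slot 5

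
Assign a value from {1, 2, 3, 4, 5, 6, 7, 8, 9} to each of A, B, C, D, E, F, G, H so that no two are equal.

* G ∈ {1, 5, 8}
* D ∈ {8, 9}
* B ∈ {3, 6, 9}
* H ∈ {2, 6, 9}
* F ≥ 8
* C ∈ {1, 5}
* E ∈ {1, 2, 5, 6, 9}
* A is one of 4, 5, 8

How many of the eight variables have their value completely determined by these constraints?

The 8 variables together cover exactly {1, 2, 3, 4, 5, 6, 8, 9} — 8 values for 8 variables — and 3 appears only in B's list, so B = 3.
Among the 7 still-open variables, 4 fits only A (and all 7 values in {1, 2, 4, 5, 6, 8, 9} must be used), so A = 4.
D and F between them cover only {8, 9} — a naked pair. Remove those values from E, G, H.
C and G between them cover only {1, 5} — a naked pair. Remove those values from E.
Determined: A=4, B=3. The other variables each still have more than one consistent value. That makes 2.

2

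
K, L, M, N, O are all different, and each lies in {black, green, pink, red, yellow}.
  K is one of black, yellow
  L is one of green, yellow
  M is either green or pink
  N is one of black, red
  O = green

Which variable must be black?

K

O's domain is down to {green}, so O = green. So L, M can't be green.
L must be yellow (only option left). So K can't be yellow.
So black goes to K.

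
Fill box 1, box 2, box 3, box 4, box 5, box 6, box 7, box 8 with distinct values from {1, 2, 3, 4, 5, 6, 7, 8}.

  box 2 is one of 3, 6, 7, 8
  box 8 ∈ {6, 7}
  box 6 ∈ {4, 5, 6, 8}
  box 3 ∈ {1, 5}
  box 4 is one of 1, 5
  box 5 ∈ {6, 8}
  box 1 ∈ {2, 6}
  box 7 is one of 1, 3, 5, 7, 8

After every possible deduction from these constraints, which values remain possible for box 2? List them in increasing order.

3, 6, 7, 8

The 8 variables draw from only 8 values {1, 2, 3, 4, 5, 6, 7, 8}, so each is used; only box 1 can be 2, hence box 1 = 2.
Among the 7 still-open variables, 4 fits only box 6 (and all 7 values in {1, 3, 4, 5, 6, 7, 8} must be used), so box 6 = 4.
box 3 and box 4 share exactly the 2 values {1, 5}; by pigeonhole those values go to them, so strike 1, 5 from box 7.
No further eliminations apply; box 2 can still be any of 3, 6, 7, 8.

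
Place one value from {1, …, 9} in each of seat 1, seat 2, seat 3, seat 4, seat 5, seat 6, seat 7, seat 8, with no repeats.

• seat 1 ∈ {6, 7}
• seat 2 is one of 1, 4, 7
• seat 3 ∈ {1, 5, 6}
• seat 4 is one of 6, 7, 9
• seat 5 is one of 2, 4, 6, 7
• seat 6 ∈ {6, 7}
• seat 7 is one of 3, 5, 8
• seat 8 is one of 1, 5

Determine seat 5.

2

The 2 variables seat 1 and seat 6 are confined to {6, 7}, which locks those values in; drop them from seat 2, seat 3, seat 4, seat 5.
That leaves seat 4 = 9.
seat 3 and seat 8 between them cover only {1, 5} — a naked pair. Remove those values from seat 2, seat 7.
seat 2 must be 4 (only option left). So seat 5 can't be 4.
So seat 5 = 2.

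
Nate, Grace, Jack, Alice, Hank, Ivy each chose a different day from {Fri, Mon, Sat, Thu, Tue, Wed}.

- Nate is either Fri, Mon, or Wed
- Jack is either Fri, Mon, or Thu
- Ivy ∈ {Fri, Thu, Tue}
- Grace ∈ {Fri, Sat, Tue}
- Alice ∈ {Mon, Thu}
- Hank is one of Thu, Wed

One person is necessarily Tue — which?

Ivy

The 6 variables draw from only 6 values {Fri, Mon, Sat, Thu, Tue, Wed}, so each is used; only Grace can be Sat, hence Grace = Sat.
Among the 5 still-open variables, Tue fits only Ivy (and all 5 values in {Fri, Mon, Thu, Tue, Wed} must be used), so Ivy = Tue.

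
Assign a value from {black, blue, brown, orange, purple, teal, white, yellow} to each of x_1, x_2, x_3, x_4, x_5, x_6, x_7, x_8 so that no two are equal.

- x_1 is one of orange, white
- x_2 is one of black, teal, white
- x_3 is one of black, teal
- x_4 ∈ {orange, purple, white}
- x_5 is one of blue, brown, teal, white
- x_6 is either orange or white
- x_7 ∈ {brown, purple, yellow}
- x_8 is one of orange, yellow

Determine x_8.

The 8 variables draw from only 8 values {black, blue, brown, orange, purple, teal, white, yellow}, so each is used; only x_5 can be blue, hence x_5 = blue.
Among the 7 still-open variables, brown fits only x_7 (and all 7 values in {black, brown, orange, purple, teal, white, yellow} must be used), so x_7 = brown.
The 6 still-open variables draw from only 6 values {black, orange, purple, teal, white, yellow}, so each is used; only x_4 can be purple, hence x_4 = purple.
The 5 still-open variables draw from only 5 values {black, orange, teal, white, yellow}, so each is used; only x_8 can be yellow, hence x_8 = yellow.

yellow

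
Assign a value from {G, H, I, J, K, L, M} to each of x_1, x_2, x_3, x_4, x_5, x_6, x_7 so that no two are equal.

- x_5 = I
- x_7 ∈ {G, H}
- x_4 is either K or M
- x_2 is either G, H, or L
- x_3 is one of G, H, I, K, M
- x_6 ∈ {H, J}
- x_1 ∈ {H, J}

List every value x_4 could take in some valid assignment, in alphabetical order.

K, M

x_5 must be I (only option left). Remove I from x_3.
The 6 still-open variables together cover exactly {G, H, J, K, L, M} — 6 values for 6 variables — and L appears only in x_2's list, so x_2 = L.
x_1 and x_6 between them cover only {H, J} — a naked pair. Remove those values from x_3, x_7.
x_7 has just one choice, so x_7 = G. So x_3 can't be G.
No further eliminations apply; x_4 can still be any of K, M.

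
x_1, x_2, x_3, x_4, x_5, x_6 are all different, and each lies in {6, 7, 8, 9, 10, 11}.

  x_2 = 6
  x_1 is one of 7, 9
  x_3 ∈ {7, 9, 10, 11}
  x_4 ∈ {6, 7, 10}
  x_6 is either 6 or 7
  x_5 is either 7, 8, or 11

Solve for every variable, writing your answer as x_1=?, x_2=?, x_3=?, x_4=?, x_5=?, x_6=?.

x_2 has just one choice, so x_2 = 6. Remove 6 from x_4, x_6.
x_6 must be 7 (only option left). Remove 7 from x_1, x_3, x_4, x_5.
That leaves x_1 = 9. Strike 9 from x_3.
That leaves x_4 = 10. Strike 10 from x_3.
x_3's domain is down to {11}, so x_3 = 11. Remove 11 from x_5.
x_5 has just one choice, so x_5 = 8.

x_1=9, x_2=6, x_3=11, x_4=10, x_5=8, x_6=7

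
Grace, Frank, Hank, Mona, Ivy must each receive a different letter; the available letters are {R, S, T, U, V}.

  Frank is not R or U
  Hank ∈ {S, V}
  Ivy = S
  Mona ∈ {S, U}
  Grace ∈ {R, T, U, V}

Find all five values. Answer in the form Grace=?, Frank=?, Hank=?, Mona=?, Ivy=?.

Ivy must be S (only option left). Remove S from Frank, Hank, Mona.
Hank has just one choice, so Hank = V. Remove V from Grace, Frank.
Mona has just one choice, so Mona = U. So Grace can't be U.
Frank has just one choice, so Frank = T. Remove T from Grace.
Grace's domain is down to {R}, so Grace = R.

Grace=R, Frank=T, Hank=V, Mona=U, Ivy=S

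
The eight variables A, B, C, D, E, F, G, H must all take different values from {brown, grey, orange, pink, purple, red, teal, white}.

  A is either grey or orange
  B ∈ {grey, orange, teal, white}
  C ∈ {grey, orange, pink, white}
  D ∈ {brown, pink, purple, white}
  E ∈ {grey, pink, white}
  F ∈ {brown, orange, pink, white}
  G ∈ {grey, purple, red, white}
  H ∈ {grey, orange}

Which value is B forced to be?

teal

The 8 variables together cover exactly {brown, grey, orange, pink, purple, red, teal, white} — 8 values for 8 variables — and red appears only in G's list, so G = red.
The 7 still-open variables together cover exactly {brown, grey, orange, pink, purple, teal, white} — 7 values for 7 variables — and purple appears only in D's list, so D = purple.
The 6 still-open variables draw from only 6 values {brown, grey, orange, pink, teal, white}, so each is used; only F can be brown, hence F = brown.
Among the 5 still-open variables, teal fits only B (and all 5 values in {grey, orange, pink, teal, white} must be used), so B = teal.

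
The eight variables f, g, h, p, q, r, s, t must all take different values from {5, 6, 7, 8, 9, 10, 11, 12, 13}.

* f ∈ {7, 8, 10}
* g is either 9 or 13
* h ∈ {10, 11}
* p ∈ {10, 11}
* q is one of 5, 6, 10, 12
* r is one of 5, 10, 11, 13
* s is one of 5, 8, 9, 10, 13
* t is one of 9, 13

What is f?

7

g and t between them cover only {9, 13} — a naked pair. Remove those values from r, s.
h and p share exactly the 2 values {10, 11}; by pigeonhole those values go to them, so strike 10, 11 from f, q, r, s.
That leaves r = 5. Eliminate 5 elsewhere: q, s.
s must be 8 (only option left). Remove 8 from f.
So f = 7.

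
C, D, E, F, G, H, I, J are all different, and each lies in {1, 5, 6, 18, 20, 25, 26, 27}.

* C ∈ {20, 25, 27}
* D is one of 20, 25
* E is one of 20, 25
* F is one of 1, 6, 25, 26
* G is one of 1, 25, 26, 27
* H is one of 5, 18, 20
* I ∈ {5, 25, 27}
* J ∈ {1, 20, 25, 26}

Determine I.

5

The 8 variables draw from only 8 values {1, 5, 6, 18, 20, 25, 26, 27}, so each is used; only F can be 6, hence F = 6.
The 7 still-open variables together cover exactly {1, 5, 18, 20, 25, 26, 27} — 7 values for 7 variables — and 18 appears only in H's list, so H = 18.
The 6 still-open variables together cover exactly {1, 5, 20, 25, 26, 27} — 6 values for 6 variables — and 5 appears only in I's list, so I = 5.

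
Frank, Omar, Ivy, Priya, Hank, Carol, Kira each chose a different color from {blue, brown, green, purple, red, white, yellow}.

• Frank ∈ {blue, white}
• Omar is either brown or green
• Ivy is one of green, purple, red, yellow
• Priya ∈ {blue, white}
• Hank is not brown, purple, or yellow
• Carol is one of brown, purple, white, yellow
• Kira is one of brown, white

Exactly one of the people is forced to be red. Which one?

Frank and Priya share exactly the 2 values {blue, white}; by pigeonhole those values go to them, so strike blue, white from Hank, Carol, Kira.
Kira's domain is down to {brown}, so Kira = brown. Eliminate brown elsewhere: Omar, Carol.
Omar must be green (only option left). So Ivy, Hank can't be green.
So red goes to Hank.

Hank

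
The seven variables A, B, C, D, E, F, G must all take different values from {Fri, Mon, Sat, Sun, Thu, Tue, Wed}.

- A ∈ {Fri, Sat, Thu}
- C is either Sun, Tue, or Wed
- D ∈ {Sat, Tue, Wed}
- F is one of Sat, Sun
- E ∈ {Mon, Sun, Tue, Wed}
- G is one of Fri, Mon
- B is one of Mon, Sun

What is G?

Among the 7 variables, Thu fits only A (and all 7 values in {Fri, Mon, Sat, Sun, Thu, Tue, Wed} must be used), so A = Thu.
The 6 still-open variables together cover exactly {Fri, Mon, Sat, Sun, Tue, Wed} — 6 values for 6 variables — and Fri appears only in G's list, so G = Fri.

Fri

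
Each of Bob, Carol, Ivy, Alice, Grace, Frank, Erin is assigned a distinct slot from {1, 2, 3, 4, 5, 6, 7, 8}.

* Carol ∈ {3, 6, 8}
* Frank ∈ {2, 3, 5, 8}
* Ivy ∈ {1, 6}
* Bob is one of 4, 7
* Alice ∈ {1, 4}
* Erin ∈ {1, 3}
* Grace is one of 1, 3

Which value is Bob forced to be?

Grace and Erin share exactly the 2 values {1, 3}; by pigeonhole those values go to them, so strike 1, 3 from Carol, Ivy, Alice, Frank.
Ivy must be 6 (only option left). So Carol can't be 6.
That leaves Alice = 4. Eliminate 4 elsewhere: Bob.
So Bob = 7.

7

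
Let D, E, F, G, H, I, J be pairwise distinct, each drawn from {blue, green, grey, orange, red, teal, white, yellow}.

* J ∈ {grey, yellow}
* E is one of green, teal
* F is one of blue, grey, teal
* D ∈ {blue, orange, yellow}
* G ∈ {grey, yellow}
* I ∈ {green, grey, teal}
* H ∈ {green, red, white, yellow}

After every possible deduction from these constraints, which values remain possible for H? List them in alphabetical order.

The 2 variables G and J are confined to {grey, yellow}, which locks those values in; drop them from D, F, H, I.
E and I between them cover only {green, teal} — a naked pair. Remove those values from F, H.
F's domain is down to {blue}, so F = blue. Eliminate blue elsewhere: D.
That leaves D = orange.
No further eliminations apply; H can still be any of red, white.

red, white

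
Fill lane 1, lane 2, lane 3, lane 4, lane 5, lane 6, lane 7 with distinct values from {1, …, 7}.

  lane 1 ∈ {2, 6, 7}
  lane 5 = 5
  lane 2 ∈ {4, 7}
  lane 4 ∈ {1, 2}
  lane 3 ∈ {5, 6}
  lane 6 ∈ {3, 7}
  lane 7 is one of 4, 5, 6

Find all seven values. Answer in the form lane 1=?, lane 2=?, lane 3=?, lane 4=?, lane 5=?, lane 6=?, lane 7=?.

lane 5 has just one choice, so lane 5 = 5. Remove 5 from lane 3, lane 7.
lane 3 has just one choice, so lane 3 = 6. Remove 6 from lane 1, lane 7.
That leaves lane 7 = 4. Eliminate 4 elsewhere: lane 2.
lane 2's domain is down to {7}, so lane 2 = 7. Strike 7 from lane 1, lane 6.
lane 6 must be 3 (only option left).
lane 1's domain is down to {2}, so lane 1 = 2. Remove 2 from lane 4.
lane 4 must be 1 (only option left).

lane 1=2, lane 2=7, lane 3=6, lane 4=1, lane 5=5, lane 6=3, lane 7=4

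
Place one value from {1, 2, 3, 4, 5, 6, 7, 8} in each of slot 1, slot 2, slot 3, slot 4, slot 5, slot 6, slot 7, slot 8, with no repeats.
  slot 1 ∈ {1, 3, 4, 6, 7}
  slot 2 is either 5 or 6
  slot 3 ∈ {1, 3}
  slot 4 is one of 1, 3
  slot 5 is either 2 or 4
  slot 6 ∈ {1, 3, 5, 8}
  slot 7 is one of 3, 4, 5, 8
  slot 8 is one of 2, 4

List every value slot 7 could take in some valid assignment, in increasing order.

The 8 variables draw from only 8 values {1, 2, 3, 4, 5, 6, 7, 8}, so each is used; only slot 1 can be 7, hence slot 1 = 7.
The 7 still-open variables together cover exactly {1, 2, 3, 4, 5, 6, 8} — 7 values for 7 variables — and 6 appears only in slot 2's list, so slot 2 = 6.
slot 3 and slot 4 share exactly the 2 values {1, 3}; by pigeonhole those values go to them, so strike 1, 3 from slot 6, slot 7.
The 2 variables slot 5 and slot 8 are confined to {2, 4}, which locks those values in; drop them from slot 7.
No further eliminations apply; slot 7 can still be any of 5, 8.

5, 8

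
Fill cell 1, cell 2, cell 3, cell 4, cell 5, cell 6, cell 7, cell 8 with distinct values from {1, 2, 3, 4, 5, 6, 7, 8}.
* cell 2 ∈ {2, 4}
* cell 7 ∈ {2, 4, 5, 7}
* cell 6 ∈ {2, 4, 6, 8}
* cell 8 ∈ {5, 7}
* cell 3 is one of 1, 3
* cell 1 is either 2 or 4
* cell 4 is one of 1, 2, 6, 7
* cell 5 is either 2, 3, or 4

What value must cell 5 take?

3

The 8 variables draw from only 8 values {1, 2, 3, 4, 5, 6, 7, 8}, so each is used; only cell 6 can be 8, hence cell 6 = 8.
Among the 7 still-open variables, 6 fits only cell 4 (and all 7 values in {1, 2, 3, 4, 5, 6, 7} must be used), so cell 4 = 6.
The 6 still-open variables together cover exactly {1, 2, 3, 4, 5, 7} — 6 values for 6 variables — and 1 appears only in cell 3's list, so cell 3 = 1.
The 5 still-open variables draw from only 5 values {2, 3, 4, 5, 7}, so each is used; only cell 5 can be 3, hence cell 5 = 3.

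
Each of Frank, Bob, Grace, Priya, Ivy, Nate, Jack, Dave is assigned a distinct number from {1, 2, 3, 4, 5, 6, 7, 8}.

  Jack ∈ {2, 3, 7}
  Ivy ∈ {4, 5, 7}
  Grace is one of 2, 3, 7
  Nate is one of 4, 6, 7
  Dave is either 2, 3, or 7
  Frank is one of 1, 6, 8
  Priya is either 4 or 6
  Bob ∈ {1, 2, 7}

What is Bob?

1

Among the 8 variables, 5 fits only Ivy (and all 8 values in {1, 2, 3, 4, 5, 6, 7, 8} must be used), so Ivy = 5.
Among the 7 still-open variables, 8 fits only Frank (and all 7 values in {1, 2, 3, 4, 6, 7, 8} must be used), so Frank = 8.
The 6 still-open variables together cover exactly {1, 2, 3, 4, 6, 7} — 6 values for 6 variables — and 1 appears only in Bob's list, so Bob = 1.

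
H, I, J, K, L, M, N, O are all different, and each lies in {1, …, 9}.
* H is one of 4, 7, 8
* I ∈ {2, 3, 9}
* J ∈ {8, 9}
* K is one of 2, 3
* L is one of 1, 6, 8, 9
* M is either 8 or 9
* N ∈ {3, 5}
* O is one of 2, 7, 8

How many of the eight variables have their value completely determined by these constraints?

J and M between them cover only {8, 9} — a naked pair. Remove those values from H, I, L, O.
The 2 variables I and K are confined to {2, 3}, which locks those values in; drop them from N, O.
N has just one choice, so N = 5.
O has just one choice, so O = 7. Strike 7 from H.
That leaves H = 4.
Determined: H=4, N=5, O=7. The other variables each still have more than one consistent value. That makes 3.

3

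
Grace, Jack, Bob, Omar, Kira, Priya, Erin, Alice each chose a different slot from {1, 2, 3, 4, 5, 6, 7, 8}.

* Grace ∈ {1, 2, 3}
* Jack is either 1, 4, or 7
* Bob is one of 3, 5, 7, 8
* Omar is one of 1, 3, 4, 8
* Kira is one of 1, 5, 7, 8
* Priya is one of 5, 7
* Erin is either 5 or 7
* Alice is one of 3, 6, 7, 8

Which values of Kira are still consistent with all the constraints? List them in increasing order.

Among the 8 variables, 2 fits only Grace (and all 8 values in {1, 2, 3, 4, 5, 6, 7, 8} must be used), so Grace = 2.
Among the 7 still-open variables, 6 fits only Alice (and all 7 values in {1, 3, 4, 5, 6, 7, 8} must be used), so Alice = 6.
Priya and Erin share exactly the 2 values {5, 7}; by pigeonhole those values go to them, so strike 5, 7 from Jack, Bob, Kira.
No further eliminations apply; Kira can still be any of 1, 8.

1, 8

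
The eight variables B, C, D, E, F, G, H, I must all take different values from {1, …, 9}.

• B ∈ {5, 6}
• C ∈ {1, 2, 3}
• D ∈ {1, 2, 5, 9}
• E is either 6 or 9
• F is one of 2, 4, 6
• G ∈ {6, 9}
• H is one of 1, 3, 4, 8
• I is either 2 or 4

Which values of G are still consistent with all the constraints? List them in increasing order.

6, 9

The 8 variables draw from only 8 values {1, 2, 3, 4, 5, 6, 8, 9}, so each is used; only H can be 8, hence H = 8.
The 7 still-open variables draw from only 7 values {1, 2, 3, 4, 5, 6, 9}, so each is used; only C can be 3, hence C = 3.
The 6 still-open variables together cover exactly {1, 2, 4, 5, 6, 9} — 6 values for 6 variables — and 1 appears only in D's list, so D = 1.
The 5 still-open variables draw from only 5 values {2, 4, 5, 6, 9}, so each is used; only B can be 5, hence B = 5.
E and G between them cover only {6, 9} — a naked pair. Remove those values from F.
No further eliminations apply; G can still be any of 6, 9.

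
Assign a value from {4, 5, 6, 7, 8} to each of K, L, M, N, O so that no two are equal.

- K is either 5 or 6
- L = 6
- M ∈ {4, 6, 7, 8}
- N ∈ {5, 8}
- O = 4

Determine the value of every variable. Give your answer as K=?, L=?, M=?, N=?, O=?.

K=5, L=6, M=7, N=8, O=4

L must be 6 (only option left). Remove 6 from K, M.
O's domain is down to {4}, so O = 4. Eliminate 4 elsewhere: M.
K must be 5 (only option left). Strike 5 from N.
N's domain is down to {8}, so N = 8. Eliminate 8 elsewhere: M.
M has just one choice, so M = 7.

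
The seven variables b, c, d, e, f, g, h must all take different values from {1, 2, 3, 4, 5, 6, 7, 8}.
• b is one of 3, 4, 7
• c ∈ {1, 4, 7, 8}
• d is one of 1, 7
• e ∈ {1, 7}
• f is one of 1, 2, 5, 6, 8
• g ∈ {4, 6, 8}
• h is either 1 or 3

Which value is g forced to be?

6

The 2 variables d and e are confined to {1, 7}, which locks those values in; drop them from b, c, f, h.
h must be 3 (only option left). Strike 3 from b.
b's domain is down to {4}, so b = 4. Strike 4 from c, g.
c's domain is down to {8}, so c = 8. Strike 8 from f, g.
So g = 6.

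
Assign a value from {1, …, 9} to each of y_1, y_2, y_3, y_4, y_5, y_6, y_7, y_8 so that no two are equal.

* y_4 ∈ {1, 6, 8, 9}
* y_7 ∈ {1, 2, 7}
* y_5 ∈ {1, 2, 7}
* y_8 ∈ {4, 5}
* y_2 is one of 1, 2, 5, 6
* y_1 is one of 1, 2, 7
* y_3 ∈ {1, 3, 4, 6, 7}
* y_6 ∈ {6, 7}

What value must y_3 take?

y_1, y_5, y_7 between them cover only {1, 2, 7} — a naked triple. Remove those values from y_2, y_3, y_4, y_6.
y_6 has just one choice, so y_6 = 6. Remove 6 from y_2, y_3, y_4.
y_2's domain is down to {5}, so y_2 = 5. Eliminate 5 elsewhere: y_8.
That leaves y_8 = 4. Strike 4 from y_3.
So y_3 = 3.

3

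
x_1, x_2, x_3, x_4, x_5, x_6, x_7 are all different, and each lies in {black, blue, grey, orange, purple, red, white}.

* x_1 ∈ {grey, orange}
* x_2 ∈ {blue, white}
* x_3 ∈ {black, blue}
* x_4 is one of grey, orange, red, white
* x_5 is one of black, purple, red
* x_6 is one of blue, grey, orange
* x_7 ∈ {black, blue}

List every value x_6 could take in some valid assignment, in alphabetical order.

grey, orange

Among the 7 variables, purple fits only x_5 (and all 7 values in {black, blue, grey, orange, purple, red, white} must be used), so x_5 = purple.
The 6 still-open variables draw from only 6 values {black, blue, grey, orange, red, white}, so each is used; only x_4 can be red, hence x_4 = red.
The 5 still-open variables together cover exactly {black, blue, grey, orange, white} — 5 values for 5 variables — and white appears only in x_2's list, so x_2 = white.
x_3 and x_7 between them cover only {black, blue} — a naked pair. Remove those values from x_6.
No further eliminations apply; x_6 can still be any of grey, orange.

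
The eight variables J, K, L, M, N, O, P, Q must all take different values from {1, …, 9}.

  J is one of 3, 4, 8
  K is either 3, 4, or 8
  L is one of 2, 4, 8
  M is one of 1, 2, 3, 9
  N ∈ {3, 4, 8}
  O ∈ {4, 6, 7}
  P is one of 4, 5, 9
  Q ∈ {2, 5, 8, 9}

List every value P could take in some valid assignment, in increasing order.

J, K, N share exactly the 3 values {3, 4, 8}; by pigeonhole those values go to them, so strike 3, 4, 8 from L, M, O, P, Q.
That leaves L = 2. Remove 2 from M, Q.
The 2 variables P and Q are confined to {5, 9}, which locks those values in; drop them from M.
M must be 1 (only option left).
No further eliminations apply; P can still be any of 5, 9.

5, 9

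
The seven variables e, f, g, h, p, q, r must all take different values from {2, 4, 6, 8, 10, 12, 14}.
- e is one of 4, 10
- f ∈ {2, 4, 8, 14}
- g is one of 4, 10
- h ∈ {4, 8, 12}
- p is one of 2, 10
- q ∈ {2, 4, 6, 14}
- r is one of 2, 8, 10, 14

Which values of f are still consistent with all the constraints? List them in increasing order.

The 7 variables together cover exactly {2, 4, 6, 8, 10, 12, 14} — 7 values for 7 variables — and 6 appears only in q's list, so q = 6.
Among the 6 still-open variables, 12 fits only h (and all 6 values in {2, 4, 8, 10, 12, 14} must be used), so h = 12.
e and g between them cover only {4, 10} — a naked pair. Remove those values from f, p, r.
p's domain is down to {2}, so p = 2. So f, r can't be 2.
No further eliminations apply; f can still be any of 8, 14.

8, 14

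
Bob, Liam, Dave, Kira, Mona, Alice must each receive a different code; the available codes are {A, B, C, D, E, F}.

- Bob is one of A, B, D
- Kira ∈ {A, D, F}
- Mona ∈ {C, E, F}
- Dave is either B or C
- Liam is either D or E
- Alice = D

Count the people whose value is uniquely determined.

2

Alice must be D (only option left). Strike D from Bob, Liam, Kira.
Liam's domain is down to {E}, so Liam = E. So Mona can't be E.
Determined: Liam=E, Alice=D. The other people each still have more than one consistent value. That makes 2.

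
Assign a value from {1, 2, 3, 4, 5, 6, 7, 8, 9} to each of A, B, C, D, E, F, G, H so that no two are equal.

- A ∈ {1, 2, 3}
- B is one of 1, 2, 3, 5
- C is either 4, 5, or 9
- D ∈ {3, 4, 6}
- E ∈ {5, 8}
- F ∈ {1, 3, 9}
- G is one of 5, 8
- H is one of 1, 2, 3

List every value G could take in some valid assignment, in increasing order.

The 8 variables draw from only 8 values {1, 2, 3, 4, 5, 6, 8, 9}, so each is used; only D can be 6, hence D = 6.
The 7 still-open variables draw from only 7 values {1, 2, 3, 4, 5, 8, 9}, so each is used; only C can be 4, hence C = 4.
The 6 still-open variables together cover exactly {1, 2, 3, 5, 8, 9} — 6 values for 6 variables — and 9 appears only in F's list, so F = 9.
E and G share exactly the 2 values {5, 8}; by pigeonhole those values go to them, so strike 5, 8 from B.
No further eliminations apply; G can still be any of 5, 8.

5, 8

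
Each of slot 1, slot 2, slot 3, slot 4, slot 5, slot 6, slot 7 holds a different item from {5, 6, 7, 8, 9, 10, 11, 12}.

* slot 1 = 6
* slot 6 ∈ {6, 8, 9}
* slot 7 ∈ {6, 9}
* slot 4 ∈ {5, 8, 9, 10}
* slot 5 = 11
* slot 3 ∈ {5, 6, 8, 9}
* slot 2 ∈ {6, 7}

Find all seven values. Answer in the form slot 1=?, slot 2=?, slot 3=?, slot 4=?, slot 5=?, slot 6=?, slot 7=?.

slot 1=6, slot 2=7, slot 3=5, slot 4=10, slot 5=11, slot 6=8, slot 7=9

slot 1 must be 6 (only option left). Eliminate 6 elsewhere: slot 2, slot 3, slot 6, slot 7.
slot 2 has just one choice, so slot 2 = 7.
slot 5 must be 11 (only option left).
slot 7 has just one choice, so slot 7 = 9. Remove 9 from slot 3, slot 4, slot 6.
That leaves slot 6 = 8. Strike 8 from slot 3, slot 4.
slot 3 must be 5 (only option left). Strike 5 from slot 4.
slot 4 has just one choice, so slot 4 = 10.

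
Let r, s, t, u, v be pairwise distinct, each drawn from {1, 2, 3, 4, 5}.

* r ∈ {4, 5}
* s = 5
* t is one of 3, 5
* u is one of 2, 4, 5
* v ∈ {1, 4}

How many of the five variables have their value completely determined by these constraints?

s must be 5 (only option left). Eliminate 5 elsewhere: r, t, u.
t's domain is down to {3}, so t = 3.
That leaves r = 4. Strike 4 from u, v.
u's domain is down to {2}, so u = 2.
v must be 1 (only option left).
Every variable is fixed: r=4, s=5, t=3, u=2, v=1. That makes 5.

5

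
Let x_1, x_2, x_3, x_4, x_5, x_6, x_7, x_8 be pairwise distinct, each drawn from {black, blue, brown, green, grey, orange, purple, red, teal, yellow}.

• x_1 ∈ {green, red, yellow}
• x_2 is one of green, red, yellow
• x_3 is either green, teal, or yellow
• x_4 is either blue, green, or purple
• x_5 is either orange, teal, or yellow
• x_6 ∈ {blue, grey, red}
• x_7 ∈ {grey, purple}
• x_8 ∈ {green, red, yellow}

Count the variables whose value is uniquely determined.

2

Among the 8 variables, orange fits only x_5 (and all 8 values in {blue, green, grey, orange, purple, red, teal, yellow} must be used), so x_5 = orange.
The 7 still-open variables draw from only 7 values {blue, green, grey, purple, red, teal, yellow}, so each is used; only x_3 can be teal, hence x_3 = teal.
The 3 variables x_1, x_2, x_8 are confined to {green, red, yellow}, which locks those values in; drop them from x_4, x_6.
Determined: x_3=teal, x_5=orange. The other variables each still have more than one consistent value. That makes 2.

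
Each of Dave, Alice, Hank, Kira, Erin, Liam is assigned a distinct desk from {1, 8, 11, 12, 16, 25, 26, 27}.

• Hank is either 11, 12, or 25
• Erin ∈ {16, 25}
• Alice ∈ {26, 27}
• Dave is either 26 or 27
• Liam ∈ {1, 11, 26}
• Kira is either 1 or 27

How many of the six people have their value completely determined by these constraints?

The 2 variables Dave and Alice are confined to {26, 27}, which locks those values in; drop them from Kira, Liam.
Kira must be 1 (only option left). Eliminate 1 elsewhere: Liam.
Liam must be 11 (only option left). Strike 11 from Hank.
Determined: Kira=1, Liam=11. The other people each still have more than one consistent value. That makes 2.

2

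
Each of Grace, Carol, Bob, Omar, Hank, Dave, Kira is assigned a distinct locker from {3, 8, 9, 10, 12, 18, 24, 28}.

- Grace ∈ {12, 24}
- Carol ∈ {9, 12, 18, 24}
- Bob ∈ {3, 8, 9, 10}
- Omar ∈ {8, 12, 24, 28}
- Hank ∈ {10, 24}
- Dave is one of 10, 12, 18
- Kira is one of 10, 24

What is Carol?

Hank and Kira between them cover only {10, 24} — a naked pair. Remove those values from Grace, Carol, Bob, Omar, Dave.
That leaves Grace = 12. Strike 12 from Carol, Omar, Dave.
Dave has just one choice, so Dave = 18. Strike 18 from Carol.
So Carol = 9.

9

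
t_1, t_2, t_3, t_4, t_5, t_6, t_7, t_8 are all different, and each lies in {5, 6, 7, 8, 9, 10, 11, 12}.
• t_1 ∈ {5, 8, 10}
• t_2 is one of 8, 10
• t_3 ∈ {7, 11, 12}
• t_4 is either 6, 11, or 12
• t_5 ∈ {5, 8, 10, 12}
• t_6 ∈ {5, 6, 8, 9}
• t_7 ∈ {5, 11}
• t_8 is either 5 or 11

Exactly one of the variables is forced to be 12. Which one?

Among the 8 variables, 7 fits only t_3 (and all 8 values in {5, 6, 7, 8, 9, 10, 11, 12} must be used), so t_3 = 7.
Among the 7 still-open variables, 9 fits only t_6 (and all 7 values in {5, 6, 8, 9, 10, 11, 12} must be used), so t_6 = 9.
The 6 still-open variables together cover exactly {5, 6, 8, 10, 11, 12} — 6 values for 6 variables — and 6 appears only in t_4's list, so t_4 = 6.
The 5 still-open variables together cover exactly {5, 8, 10, 11, 12} — 5 values for 5 variables — and 12 appears only in t_5's list, so t_5 = 12.

t_5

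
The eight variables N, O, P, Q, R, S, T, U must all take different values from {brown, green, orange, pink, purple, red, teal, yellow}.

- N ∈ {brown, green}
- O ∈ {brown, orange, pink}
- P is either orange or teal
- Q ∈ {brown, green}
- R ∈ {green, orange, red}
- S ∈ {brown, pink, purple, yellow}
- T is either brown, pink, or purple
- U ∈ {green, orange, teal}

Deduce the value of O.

The 8 variables together cover exactly {brown, green, orange, pink, purple, red, teal, yellow} — 8 values for 8 variables — and red appears only in R's list, so R = red.
Among the 7 still-open variables, yellow fits only S (and all 7 values in {brown, green, orange, pink, purple, teal, yellow} must be used), so S = yellow.
The 6 still-open variables together cover exactly {brown, green, orange, pink, purple, teal} — 6 values for 6 variables — and purple appears only in T's list, so T = purple.
The 5 still-open variables together cover exactly {brown, green, orange, pink, teal} — 5 values for 5 variables — and pink appears only in O's list, so O = pink.

pink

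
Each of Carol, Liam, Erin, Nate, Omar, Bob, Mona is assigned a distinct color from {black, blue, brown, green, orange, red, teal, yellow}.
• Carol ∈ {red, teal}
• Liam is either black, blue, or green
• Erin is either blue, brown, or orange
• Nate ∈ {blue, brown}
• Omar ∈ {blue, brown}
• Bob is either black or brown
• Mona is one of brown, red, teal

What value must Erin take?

orange

Among the 7 variables, green fits only Liam (and all 7 values in {black, blue, brown, green, orange, red, teal} must be used), so Liam = green.
The 6 still-open variables draw from only 6 values {black, blue, brown, orange, red, teal}, so each is used; only Bob can be black, hence Bob = black.
The 5 still-open variables together cover exactly {blue, brown, orange, red, teal} — 5 values for 5 variables — and orange appears only in Erin's list, so Erin = orange.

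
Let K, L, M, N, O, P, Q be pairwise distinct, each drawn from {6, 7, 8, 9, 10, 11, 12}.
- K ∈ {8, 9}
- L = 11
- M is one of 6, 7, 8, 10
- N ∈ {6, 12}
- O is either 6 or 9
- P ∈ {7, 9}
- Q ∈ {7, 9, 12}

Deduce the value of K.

8

L must be 11 (only option left).
Among the 6 still-open variables, 10 fits only M (and all 6 values in {6, 7, 8, 9, 10, 12} must be used), so M = 10.
The 5 still-open variables draw from only 5 values {6, 7, 8, 9, 12}, so each is used; only K can be 8, hence K = 8.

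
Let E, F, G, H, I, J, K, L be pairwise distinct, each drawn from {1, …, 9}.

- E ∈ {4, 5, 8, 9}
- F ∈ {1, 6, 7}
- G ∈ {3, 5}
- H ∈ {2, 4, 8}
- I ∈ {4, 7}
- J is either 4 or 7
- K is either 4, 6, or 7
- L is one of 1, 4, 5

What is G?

I and J share exactly the 2 values {4, 7}; by pigeonhole those values go to them, so strike 4, 7 from E, F, H, K, L.
K must be 6 (only option left). Eliminate 6 elsewhere: F.
That leaves F = 1. Remove 1 from L.
That leaves L = 5. Eliminate 5 elsewhere: E, G.
So G = 3.

3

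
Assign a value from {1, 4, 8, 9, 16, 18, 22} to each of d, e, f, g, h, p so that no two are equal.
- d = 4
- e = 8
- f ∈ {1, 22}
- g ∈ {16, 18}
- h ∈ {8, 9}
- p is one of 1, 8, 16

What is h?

d's domain is down to {4}, so d = 4.
e's domain is down to {8}, so e = 8. Strike 8 from h, p.
So h = 9.

9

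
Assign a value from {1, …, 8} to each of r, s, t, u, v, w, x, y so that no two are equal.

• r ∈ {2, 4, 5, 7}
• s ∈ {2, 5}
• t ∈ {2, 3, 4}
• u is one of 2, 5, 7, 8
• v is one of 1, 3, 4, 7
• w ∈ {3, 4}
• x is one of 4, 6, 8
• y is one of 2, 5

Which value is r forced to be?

7

The 8 variables together cover exactly {1, 2, 3, 4, 5, 6, 7, 8} — 8 values for 8 variables — and 1 appears only in v's list, so v = 1.
Among the 7 still-open variables, 6 fits only x (and all 7 values in {2, 3, 4, 5, 6, 7, 8} must be used), so x = 6.
The 6 still-open variables draw from only 6 values {2, 3, 4, 5, 7, 8}, so each is used; only u can be 8, hence u = 8.
The 5 still-open variables draw from only 5 values {2, 3, 4, 5, 7}, so each is used; only r can be 7, hence r = 7.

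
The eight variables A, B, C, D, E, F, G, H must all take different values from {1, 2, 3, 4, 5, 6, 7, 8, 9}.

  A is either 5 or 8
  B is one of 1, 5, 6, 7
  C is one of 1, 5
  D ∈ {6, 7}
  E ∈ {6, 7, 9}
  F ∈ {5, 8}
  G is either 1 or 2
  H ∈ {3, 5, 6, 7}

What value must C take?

Among the 8 variables, 2 fits only G (and all 8 values in {1, 2, 3, 5, 6, 7, 8, 9} must be used), so G = 2.
Among the 7 still-open variables, 3 fits only H (and all 7 values in {1, 3, 5, 6, 7, 8, 9} must be used), so H = 3.
The 6 still-open variables draw from only 6 values {1, 5, 6, 7, 8, 9}, so each is used; only E can be 9, hence E = 9.
A and F between them cover only {5, 8} — a naked pair. Remove those values from B, C.
So C = 1.

1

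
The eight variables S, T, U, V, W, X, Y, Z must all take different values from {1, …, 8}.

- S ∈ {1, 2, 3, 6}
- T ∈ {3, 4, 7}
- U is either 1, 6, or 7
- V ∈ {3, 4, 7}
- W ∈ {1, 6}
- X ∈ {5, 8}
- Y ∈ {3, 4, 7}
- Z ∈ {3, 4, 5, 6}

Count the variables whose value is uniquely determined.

Among the 8 variables, 2 fits only S (and all 8 values in {1, 2, 3, 4, 5, 6, 7, 8} must be used), so S = 2.
The 7 still-open variables together cover exactly {1, 3, 4, 5, 6, 7, 8} — 7 values for 7 variables — and 8 appears only in X's list, so X = 8.
The 6 still-open variables together cover exactly {1, 3, 4, 5, 6, 7} — 6 values for 6 variables — and 5 appears only in Z's list, so Z = 5.
T, V, Y between them cover only {3, 4, 7} — a naked triple. Remove those values from U.
Determined: S=2, X=8, Z=5. The other variables each still have more than one consistent value. That makes 3.

3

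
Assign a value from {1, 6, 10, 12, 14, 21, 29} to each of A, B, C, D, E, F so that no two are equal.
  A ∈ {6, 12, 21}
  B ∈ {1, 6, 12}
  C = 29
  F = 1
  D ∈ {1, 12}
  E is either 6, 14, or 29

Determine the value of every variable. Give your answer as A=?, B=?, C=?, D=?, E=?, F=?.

A=21, B=6, C=29, D=12, E=14, F=1

C must be 29 (only option left). Remove 29 from E.
That leaves F = 1. Eliminate 1 elsewhere: B, D.
D has just one choice, so D = 12. Eliminate 12 elsewhere: A, B.
B has just one choice, so B = 6. Eliminate 6 elsewhere: A, E.
E has just one choice, so E = 14.
A has just one choice, so A = 21.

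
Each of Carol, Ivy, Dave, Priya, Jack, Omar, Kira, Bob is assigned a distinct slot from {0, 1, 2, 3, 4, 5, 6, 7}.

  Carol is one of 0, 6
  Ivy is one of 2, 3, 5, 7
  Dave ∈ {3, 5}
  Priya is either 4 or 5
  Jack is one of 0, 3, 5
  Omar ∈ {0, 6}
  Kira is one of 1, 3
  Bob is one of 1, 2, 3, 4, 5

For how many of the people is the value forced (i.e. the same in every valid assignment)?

Among the 8 variables, 7 fits only Ivy (and all 8 values in {0, 1, 2, 3, 4, 5, 6, 7} must be used), so Ivy = 7.
The 7 still-open variables draw from only 7 values {0, 1, 2, 3, 4, 5, 6}, so each is used; only Bob can be 2, hence Bob = 2.
The 6 still-open variables draw from only 6 values {0, 1, 3, 4, 5, 6}, so each is used; only Kira can be 1, hence Kira = 1.
Among the 5 still-open variables, 4 fits only Priya (and all 5 values in {0, 3, 4, 5, 6} must be used), so Priya = 4.
The 2 variables Carol and Omar are confined to {0, 6}, which locks those values in; drop them from Jack.
Determined: Ivy=7, Priya=4, Kira=1, Bob=2. The other people each still have more than one consistent value. That makes 4.

4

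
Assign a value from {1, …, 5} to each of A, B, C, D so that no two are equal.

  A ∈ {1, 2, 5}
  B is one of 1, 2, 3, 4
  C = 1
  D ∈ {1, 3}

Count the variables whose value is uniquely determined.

2

C must be 1 (only option left). Strike 1 from A, B, D.
D must be 3 (only option left). Remove 3 from B.
Determined: C=1, D=3. The other variables each still have more than one consistent value. That makes 2.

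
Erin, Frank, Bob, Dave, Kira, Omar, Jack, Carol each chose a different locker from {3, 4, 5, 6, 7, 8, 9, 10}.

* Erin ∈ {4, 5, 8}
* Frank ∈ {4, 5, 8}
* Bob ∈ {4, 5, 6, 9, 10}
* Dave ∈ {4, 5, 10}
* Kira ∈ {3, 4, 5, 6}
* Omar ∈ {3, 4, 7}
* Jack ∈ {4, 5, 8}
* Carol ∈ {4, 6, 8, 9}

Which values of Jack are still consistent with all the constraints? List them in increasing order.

The 8 variables together cover exactly {3, 4, 5, 6, 7, 8, 9, 10} — 8 values for 8 variables — and 7 appears only in Omar's list, so Omar = 7.
The 7 still-open variables together cover exactly {3, 4, 5, 6, 8, 9, 10} — 7 values for 7 variables — and 3 appears only in Kira's list, so Kira = 3.
Erin, Frank, Jack between them cover only {4, 5, 8} — a naked triple. Remove those values from Bob, Dave, Carol.
That leaves Dave = 10. So Bob can't be 10.
No further eliminations apply; Jack can still be any of 4, 5, 8.

4, 5, 8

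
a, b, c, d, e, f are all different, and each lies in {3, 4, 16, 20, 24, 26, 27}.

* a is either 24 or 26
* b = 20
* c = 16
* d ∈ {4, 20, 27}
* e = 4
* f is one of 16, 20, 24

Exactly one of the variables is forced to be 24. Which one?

b has just one choice, so b = 20. Remove 20 from d, f.
c has just one choice, so c = 16. Strike 16 from f.
So 24 goes to f.

f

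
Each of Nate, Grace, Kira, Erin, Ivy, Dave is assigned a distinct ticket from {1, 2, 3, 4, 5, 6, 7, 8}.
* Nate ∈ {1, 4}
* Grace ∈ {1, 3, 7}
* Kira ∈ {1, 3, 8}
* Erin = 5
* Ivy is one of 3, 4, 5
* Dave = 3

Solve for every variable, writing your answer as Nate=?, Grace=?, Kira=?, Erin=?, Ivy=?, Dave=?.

Nate=1, Grace=7, Kira=8, Erin=5, Ivy=4, Dave=3

Erin's domain is down to {5}, so Erin = 5. Strike 5 from Ivy.
Dave's domain is down to {3}, so Dave = 3. So Grace, Kira, Ivy can't be 3.
Ivy must be 4 (only option left). Eliminate 4 elsewhere: Nate.
Nate's domain is down to {1}, so Nate = 1. Eliminate 1 elsewhere: Grace, Kira.
That leaves Grace = 7.
Kira must be 8 (only option left).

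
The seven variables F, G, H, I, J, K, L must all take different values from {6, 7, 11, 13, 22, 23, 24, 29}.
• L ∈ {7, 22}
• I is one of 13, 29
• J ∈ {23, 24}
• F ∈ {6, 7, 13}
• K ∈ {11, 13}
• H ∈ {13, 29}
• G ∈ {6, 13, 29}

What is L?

22

H and I between them cover only {13, 29} — a naked pair. Remove those values from F, G, K.
G must be 6 (only option left). Remove 6 from F.
K's domain is down to {11}, so K = 11.
F has just one choice, so F = 7. So L can't be 7.
So L = 22.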